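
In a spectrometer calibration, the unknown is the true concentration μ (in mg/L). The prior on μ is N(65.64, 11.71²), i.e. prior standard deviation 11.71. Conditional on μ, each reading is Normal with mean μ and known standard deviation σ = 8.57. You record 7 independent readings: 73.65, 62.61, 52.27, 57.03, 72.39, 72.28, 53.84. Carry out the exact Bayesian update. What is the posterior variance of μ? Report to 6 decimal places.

For Normal data with known variance σ², a Normal(μ₀, σ₀²) prior on μ is conjugate. Posterior precision = 1/σ₀² + n/σ²; posterior mean is the precision-weighted average of μ₀ and x̄.
σ₀² = 11.71² = 137.1241, σ² = 8.57² = 73.4449; σ² + n·σ₀² = 73.4449 + 7·137.1241 = 1033.3136.
Posterior precision = 1/σ₀² + n/σ² = 1/137.1241 + 7/73.4449 = (σ² + n·σ₀²)/(σ₀²σ²) = 1033.3136/(137.1241·73.4449); posterior variance σₙ² = σ₀²σ²/(σ² + n·σ₀²) = 137.1241·73.4449/1033.3136 = 9.746379.

9.746379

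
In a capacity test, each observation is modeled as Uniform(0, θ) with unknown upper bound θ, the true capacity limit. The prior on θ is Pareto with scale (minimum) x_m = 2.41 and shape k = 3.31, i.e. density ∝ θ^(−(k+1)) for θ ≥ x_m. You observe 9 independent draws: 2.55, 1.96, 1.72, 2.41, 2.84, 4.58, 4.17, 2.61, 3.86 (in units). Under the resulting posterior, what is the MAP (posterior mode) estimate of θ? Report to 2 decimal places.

4.58

A Pareto(scale x_m, shape k) prior on the upper bound θ of Uniform(0, θ) is conjugate: posterior is Pareto(max(x_m, max xᵢ), k + n).
Sample maximum = 4.58; prior scale x_m = 2.41 → posterior scale = max = 4.58.
Posterior shape = 3.31 + 9 = 12.31.
The Pareto density is decreasing on [x_m, ∞), so the mode is x_m = 4.58.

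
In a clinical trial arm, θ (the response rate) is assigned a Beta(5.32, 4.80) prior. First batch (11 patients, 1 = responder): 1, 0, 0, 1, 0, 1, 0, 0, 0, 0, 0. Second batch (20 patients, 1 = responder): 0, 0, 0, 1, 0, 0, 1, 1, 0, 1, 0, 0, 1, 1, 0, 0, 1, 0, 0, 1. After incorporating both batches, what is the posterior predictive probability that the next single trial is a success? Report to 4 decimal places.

The Beta prior is conjugate to a Binomial/Bernoulli likelihood; the update adds successes to α and failures to β.
After batch 1: Beta(5.32+3, 4.80+8) = Beta(8.32, 12.80).
After batch 2: Beta(8.32+8, 12.80+12) = Beta(16.32, 24.80).
For a single future Bernoulli trial, P(success | data) = α/(α+β) = 0.3969.

0.3969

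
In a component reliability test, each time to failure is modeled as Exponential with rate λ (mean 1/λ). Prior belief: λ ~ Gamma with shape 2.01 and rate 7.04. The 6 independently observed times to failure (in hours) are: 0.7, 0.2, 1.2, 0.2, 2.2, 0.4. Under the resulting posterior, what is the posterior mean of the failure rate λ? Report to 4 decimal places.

0.6709

With a Gamma(shape α, rate β) prior on the exponential rate λ, the posterior after n observations with total T = Σxᵢ is Gamma(α+n, β+T).
Sum of observations T = 4.9 hours; n = 6.
Posterior: Gamma(2.01+6, 7.04+4.9) = Gamma(8.01, 11.94).
Posterior mean of λ = α/β = 8.01/11.94 = 0.6709.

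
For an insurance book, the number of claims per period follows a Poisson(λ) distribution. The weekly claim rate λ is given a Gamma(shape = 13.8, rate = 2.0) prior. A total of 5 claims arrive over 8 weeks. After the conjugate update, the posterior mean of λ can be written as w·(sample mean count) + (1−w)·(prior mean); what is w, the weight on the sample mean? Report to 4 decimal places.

0.8000

With a Gamma(shape α, rate β) prior, the Poisson likelihood is conjugate: the posterior is Gamma(α + ΣXᵢ, β + n).
Posterior mean = (α₀+S)/(β₀+n) = [n/(β₀+n)]·(S/n) + [β₀/(β₀+n)]·(α₀/β₀), so only n and β₀ enter the weight.
Weight on data w = n/(β₀+n) = 8/(2.0+8) = 8/10.0 = 0.8000.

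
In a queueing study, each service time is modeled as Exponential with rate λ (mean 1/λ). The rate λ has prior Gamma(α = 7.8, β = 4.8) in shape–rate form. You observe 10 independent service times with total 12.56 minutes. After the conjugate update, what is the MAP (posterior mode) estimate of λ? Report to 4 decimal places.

With a Gamma(shape α, rate β) prior on the exponential rate λ, the posterior after n observations with total T = Σxᵢ is Gamma(α+n, β+T).
Posterior: Gamma(7.8+10, 4.8+12.56) = Gamma(17.8, 17.36).
Mode = (α−1)/β = 0.9677.

0.9677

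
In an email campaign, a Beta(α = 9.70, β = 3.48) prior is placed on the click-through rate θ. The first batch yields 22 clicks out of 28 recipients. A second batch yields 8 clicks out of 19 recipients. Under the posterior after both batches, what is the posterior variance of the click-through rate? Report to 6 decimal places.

The Beta prior is conjugate to a Binomial/Bernoulli likelihood; the update adds successes to α and failures to β.
After batch 1: Beta(9.70+22, 3.48+6) = Beta(31.70, 9.48).
After batch 2: Beta(31.70+8, 9.48+11) = Beta(39.70, 20.48).
Var = αβ/((α+β)²(α+β+1)) = 39.70·20.48/(60.18²·61.18) = 0.003669.

0.003669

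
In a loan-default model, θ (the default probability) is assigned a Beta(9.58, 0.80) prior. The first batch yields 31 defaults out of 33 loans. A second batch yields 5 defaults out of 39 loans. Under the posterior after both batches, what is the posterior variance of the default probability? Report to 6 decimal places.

The Beta prior is conjugate to a Binomial/Bernoulli likelihood; the update adds successes to α and failures to β.
After batch 1: Beta(9.58+31, 0.80+2) = Beta(40.58, 2.80).
After batch 2: Beta(40.58+5, 2.80+34) = Beta(45.58, 36.80).
Var = αβ/((α+β)²(α+β+1)) = 45.58·36.80/(82.38²·83.38) = 0.002964.

0.002964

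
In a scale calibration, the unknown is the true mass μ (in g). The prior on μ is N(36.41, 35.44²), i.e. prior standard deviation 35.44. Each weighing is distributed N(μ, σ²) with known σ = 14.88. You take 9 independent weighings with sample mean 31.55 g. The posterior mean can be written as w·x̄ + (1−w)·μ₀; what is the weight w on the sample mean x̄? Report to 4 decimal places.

0.9808

For Normal data with known variance σ², a Normal(μ₀, σ₀²) prior on μ is conjugate. Posterior precision = 1/σ₀² + n/σ²; posterior mean is the precision-weighted average of μ₀ and x̄.
σ₀² = 35.44² = 1255.9936, σ² = 14.88² = 221.4144. Prior precision 1/σ₀² = 1/1255.9936; data precision n/σ² = 9/221.4144.
w = (n/σ²)/(1/σ₀² + n/σ²) = n·σ₀²/(σ² + n·σ₀²) = 9·1255.9936/(221.4144 + 9·1255.9936) = 11303.9424/11525.3568 = 0.9808.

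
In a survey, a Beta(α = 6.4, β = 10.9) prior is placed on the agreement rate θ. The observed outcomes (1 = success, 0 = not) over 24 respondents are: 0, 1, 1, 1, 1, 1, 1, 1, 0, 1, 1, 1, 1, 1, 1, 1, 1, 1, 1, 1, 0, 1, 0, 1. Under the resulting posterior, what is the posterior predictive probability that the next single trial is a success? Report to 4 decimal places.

The Beta prior is conjugate to a Binomial/Bernoulli likelihood; the update adds successes to α and failures to β.
Posterior: Beta(α+k, β+n−k) = Beta(6.4+20, 10.9+4) = Beta(26.4, 14.9).
For a single future Bernoulli trial, P(success | data) = α/(α+β) = 0.6392.

0.6392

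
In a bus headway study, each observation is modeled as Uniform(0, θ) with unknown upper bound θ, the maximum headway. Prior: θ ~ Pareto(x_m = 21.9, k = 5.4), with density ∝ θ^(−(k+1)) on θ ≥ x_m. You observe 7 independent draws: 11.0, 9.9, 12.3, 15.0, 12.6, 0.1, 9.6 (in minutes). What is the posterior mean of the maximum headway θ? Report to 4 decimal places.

23.8211

A Pareto(scale x_m, shape k) prior on the upper bound θ of Uniform(0, θ) is conjugate: posterior is Pareto(max(x_m, max xᵢ), k + n).
Sample maximum = 15.0; prior scale x_m = 21.9 → posterior scale = max = 21.9.
Posterior shape = 5.4 + 7 = 12.4.
E[θ|data] = k·x_m/(k−1) = 12.4·21.9/11.4 = 23.8211.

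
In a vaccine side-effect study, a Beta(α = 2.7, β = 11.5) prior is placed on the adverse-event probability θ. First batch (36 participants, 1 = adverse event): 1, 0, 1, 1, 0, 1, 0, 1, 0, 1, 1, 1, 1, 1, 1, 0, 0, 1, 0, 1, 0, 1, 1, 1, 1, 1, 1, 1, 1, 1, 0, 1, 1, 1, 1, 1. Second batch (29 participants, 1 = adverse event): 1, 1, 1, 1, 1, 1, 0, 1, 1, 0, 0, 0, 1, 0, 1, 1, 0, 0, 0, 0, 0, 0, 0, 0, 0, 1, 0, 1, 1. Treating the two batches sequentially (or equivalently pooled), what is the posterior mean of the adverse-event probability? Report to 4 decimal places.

0.5518

The Beta prior is conjugate to a Binomial/Bernoulli likelihood; the update adds successes to α and failures to β.
After batch 1: Beta(2.7+27, 11.5+9) = Beta(29.7, 20.5).
After batch 2: Beta(29.7+14, 20.5+15) = Beta(43.7, 35.5).
Posterior mean = α/(α+β) = 43.7/79.2 = 0.5518.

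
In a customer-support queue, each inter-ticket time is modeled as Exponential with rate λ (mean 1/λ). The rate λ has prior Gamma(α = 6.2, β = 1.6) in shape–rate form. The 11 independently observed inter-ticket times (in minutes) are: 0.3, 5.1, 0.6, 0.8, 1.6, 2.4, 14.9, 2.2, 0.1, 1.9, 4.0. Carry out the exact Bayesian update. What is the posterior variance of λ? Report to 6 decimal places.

0.013648

With a Gamma(shape α, rate β) prior on the exponential rate λ, the posterior after n observations with total T = Σxᵢ is Gamma(α+n, β+T).
Sum of observations T = 33.9 minutes; n = 11.
Posterior: Gamma(6.2+11, 1.6+33.9) = Gamma(17.2, 35.5).
Var = α/β² = 0.013648.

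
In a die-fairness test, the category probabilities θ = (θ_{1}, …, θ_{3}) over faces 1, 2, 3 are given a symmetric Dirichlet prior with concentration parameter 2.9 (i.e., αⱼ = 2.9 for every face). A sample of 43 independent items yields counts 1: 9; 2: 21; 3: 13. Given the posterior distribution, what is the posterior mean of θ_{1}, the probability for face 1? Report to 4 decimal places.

The Dirichlet prior is conjugate to the Multinomial likelihood: each posterior αⱼ = prior αⱼ + observed count nⱼ.
Posterior concentration: (11.9, 23.9, 15.9), total = 51.7.
E[θ_{1}|data] = α_{1}/Σα = 11.9/51.7 = 0.2302.

0.2302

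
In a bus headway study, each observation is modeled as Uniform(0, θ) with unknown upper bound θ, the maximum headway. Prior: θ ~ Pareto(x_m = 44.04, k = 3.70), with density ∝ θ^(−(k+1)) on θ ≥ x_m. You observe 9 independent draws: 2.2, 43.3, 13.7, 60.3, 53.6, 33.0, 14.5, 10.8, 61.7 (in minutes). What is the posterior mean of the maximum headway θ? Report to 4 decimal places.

A Pareto(scale x_m, shape k) prior on the upper bound θ of Uniform(0, θ) is conjugate: posterior is Pareto(max(x_m, max xᵢ), k + n).
Sample maximum = 61.7; prior scale x_m = 44.04 → posterior scale = max = 61.70.
Posterior shape = 3.70 + 9 = 12.70.
E[θ|data] = k·x_m/(k−1) = 12.70·61.70/11.70 = 66.9735.

66.9735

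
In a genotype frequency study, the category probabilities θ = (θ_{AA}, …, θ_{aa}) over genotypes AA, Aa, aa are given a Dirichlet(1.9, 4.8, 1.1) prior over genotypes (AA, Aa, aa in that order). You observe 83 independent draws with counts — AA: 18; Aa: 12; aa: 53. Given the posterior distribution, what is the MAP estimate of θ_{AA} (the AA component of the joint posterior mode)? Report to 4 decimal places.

0.2153

The Dirichlet prior is conjugate to the Multinomial likelihood: each posterior αⱼ = prior αⱼ + observed count nⱼ.
Posterior concentration: (19.9, 16.8, 54.1), total = 90.8.
Joint mode component: (α_{AA}−1)/(Σα−K) = 18.9/87.8 = 0.2153.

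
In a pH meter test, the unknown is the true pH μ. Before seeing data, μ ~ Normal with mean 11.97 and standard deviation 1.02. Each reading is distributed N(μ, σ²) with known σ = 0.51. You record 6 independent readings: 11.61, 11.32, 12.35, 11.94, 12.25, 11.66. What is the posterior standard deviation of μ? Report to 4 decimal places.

0.2040

For Normal data with known variance σ², a Normal(μ₀, σ₀²) prior on μ is conjugate. Posterior precision = 1/σ₀² + n/σ²; posterior mean is the precision-weighted average of μ₀ and x̄.
σ₀² = 1.02² = 1.0404, σ² = 0.51² = 0.2601; σ² + n·σ₀² = 0.2601 + 6·1.0404 = 6.5025.
Posterior precision = 1/σ₀² + n/σ² = 1/1.0404 + 6/0.2601 = (σ² + n·σ₀²)/(σ₀²σ²) = 6.5025/(1.0404·0.2601); posterior variance σₙ² = σ₀²σ²/(σ² + n·σ₀²) = 1.0404·0.2601/6.5025 = 0.041616.
Posterior SD = √σₙ² = √(1.0404·0.2601/6.5025) = 0.2040.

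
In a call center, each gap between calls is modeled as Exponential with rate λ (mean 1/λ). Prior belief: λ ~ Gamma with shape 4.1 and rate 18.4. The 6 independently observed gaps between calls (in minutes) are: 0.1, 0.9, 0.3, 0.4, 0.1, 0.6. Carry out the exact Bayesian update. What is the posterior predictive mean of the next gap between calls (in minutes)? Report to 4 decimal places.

With a Gamma(shape α, rate β) prior on the exponential rate λ, the posterior after n observations with total T = Σxᵢ is Gamma(α+n, β+T).
Sum of observations T = 2.4 minutes; n = 6.
Posterior: Gamma(4.1+6, 18.4+2.4) = Gamma(10.1, 20.8).
The predictive distribution for the next observation is Lomax; its mean is β/(α−1) = 20.8/9.1 = 2.2857.

2.2857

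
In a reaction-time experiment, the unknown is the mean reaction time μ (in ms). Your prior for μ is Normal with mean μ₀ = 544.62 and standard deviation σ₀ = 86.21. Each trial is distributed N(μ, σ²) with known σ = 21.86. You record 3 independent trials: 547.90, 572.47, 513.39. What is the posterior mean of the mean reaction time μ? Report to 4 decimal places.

544.5874

For Normal data with known variance σ², a Normal(μ₀, σ₀²) prior on μ is conjugate. Posterior precision = 1/σ₀² + n/σ²; posterior mean is the precision-weighted average of μ₀ and x̄.
Σxᵢ = 547.90 + 572.47 + 513.39 = 1633.76, so n·x̄ = 1633.76.
σ₀² = 86.21² = 7432.1641, σ² = 21.86² = 477.8596; σ² + n·σ₀² = 477.8596 + 3·7432.1641 = 22774.3519.
Posterior mean = (μ₀/σ₀² + n·x̄/σ²)/(1/σ₀² + n/σ²) = (σ²·μ₀ + σ₀²·n·x̄)/(σ² + n·σ₀²) = (477.8596·544.62 + 7432.1641·1633.76)/22774.3519 = 12402624.315368/22774.3519 = 544.5874.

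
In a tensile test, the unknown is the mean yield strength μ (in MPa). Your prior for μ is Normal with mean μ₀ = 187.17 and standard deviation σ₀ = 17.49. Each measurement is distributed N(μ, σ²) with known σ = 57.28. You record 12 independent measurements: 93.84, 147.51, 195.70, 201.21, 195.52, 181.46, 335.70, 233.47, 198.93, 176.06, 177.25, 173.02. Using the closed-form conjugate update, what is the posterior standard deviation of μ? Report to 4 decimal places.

12.0156

For Normal data with known variance σ², a Normal(μ₀, σ₀²) prior on μ is conjugate. Posterior precision = 1/σ₀² + n/σ²; posterior mean is the precision-weighted average of μ₀ and x̄.
σ₀² = 17.49² = 305.9001, σ² = 57.28² = 3280.9984; σ² + n·σ₀² = 3280.9984 + 12·305.9001 = 6951.7996.
Posterior precision = 1/σ₀² + n/σ² = 1/305.9001 + 12/3280.9984 = (σ² + n·σ₀²)/(σ₀²σ²) = 6951.7996/(305.9001·3280.9984); posterior variance σₙ² = σ₀²σ²/(σ² + n·σ₀²) = 305.9001·3280.9984/6951.7996 = 144.373802.
Posterior SD = √σₙ² = √(305.9001·3280.9984/6951.7996) = 12.0156.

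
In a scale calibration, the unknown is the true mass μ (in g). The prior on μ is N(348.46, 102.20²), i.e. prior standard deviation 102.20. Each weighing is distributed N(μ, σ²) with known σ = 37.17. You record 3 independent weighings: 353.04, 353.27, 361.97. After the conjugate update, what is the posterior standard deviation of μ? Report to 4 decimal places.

21.0021

For Normal data with known variance σ², a Normal(μ₀, σ₀²) prior on μ is conjugate. Posterior precision = 1/σ₀² + n/σ²; posterior mean is the precision-weighted average of μ₀ and x̄.
σ₀² = 102.20² = 10444.84, σ² = 37.17² = 1381.6089; σ² + n·σ₀² = 1381.6089 + 3·10444.84 = 32716.1289.
Posterior precision = 1/σ₀² + n/σ² = 1/10444.84 + 3/1381.6089 = (σ² + n·σ₀²)/(σ₀²σ²) = 32716.1289/(10444.84·1381.6089); posterior variance σₙ² = σ₀²σ²/(σ² + n·σ₀²) = 10444.84·1381.6089/32716.1289 = 441.087757.
Posterior SD = √σₙ² = √(10444.84·1381.6089/32716.1289) = 21.0021.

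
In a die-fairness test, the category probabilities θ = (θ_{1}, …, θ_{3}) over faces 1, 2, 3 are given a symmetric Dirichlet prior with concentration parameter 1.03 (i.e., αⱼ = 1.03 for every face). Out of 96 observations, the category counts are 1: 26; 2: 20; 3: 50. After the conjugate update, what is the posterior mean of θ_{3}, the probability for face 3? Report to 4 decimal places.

0.5150

The Dirichlet prior is conjugate to the Multinomial likelihood: each posterior αⱼ = prior αⱼ + observed count nⱼ.
Posterior concentration: (27.03, 21.03, 51.03), total = 99.09.
E[θ_{3}|data] = α_{3}/Σα = 51.03/99.09 = 0.5150.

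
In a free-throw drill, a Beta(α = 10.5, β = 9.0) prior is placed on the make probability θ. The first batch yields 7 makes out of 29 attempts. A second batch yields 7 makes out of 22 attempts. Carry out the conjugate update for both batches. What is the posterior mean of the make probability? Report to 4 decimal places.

0.3475

The Beta prior is conjugate to a Binomial/Bernoulli likelihood; the update adds successes to α and failures to β.
After batch 1: Beta(10.5+7, 9.0+22) = Beta(17.5, 31.0).
After batch 2: Beta(17.5+7, 31.0+15) = Beta(24.5, 46.0).
Posterior mean = α/(α+β) = 24.5/70.5 = 0.3475.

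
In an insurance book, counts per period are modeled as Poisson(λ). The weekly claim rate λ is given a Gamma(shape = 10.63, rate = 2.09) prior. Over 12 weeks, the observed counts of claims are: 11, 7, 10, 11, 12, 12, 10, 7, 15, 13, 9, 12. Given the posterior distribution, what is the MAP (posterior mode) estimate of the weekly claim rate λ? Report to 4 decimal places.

With a Gamma(shape α, rate β) prior, the Poisson likelihood is conjugate: the posterior is Gamma(α + ΣXᵢ, β + n).
Sum of counts S = 129 over n = 12 weeks.
Posterior: Gamma(α+S, β+n) = Gamma(10.63+129, 2.09+12) = Gamma(139.63, 14.09).
Mode of Gamma(α,β) for α≥1 is (α−1)/β = 138.63/14.09 = 9.8389.

9.8389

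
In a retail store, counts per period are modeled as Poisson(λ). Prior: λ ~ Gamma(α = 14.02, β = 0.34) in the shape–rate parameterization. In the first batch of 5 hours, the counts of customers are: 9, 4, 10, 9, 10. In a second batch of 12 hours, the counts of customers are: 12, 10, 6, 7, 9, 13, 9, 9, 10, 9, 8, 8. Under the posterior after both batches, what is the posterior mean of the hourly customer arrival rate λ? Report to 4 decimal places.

With a Gamma(shape α, rate β) prior, the Poisson likelihood is conjugate: the posterior is Gamma(α + ΣXᵢ, β + n).
Batch 1: sum of counts S = 42 over n = 5 hours.
After batch 1: Gamma(α+S, β+n) = Gamma(14.02+42, 0.34+5) = Gamma(56.02, 5.34).
Batch 2: sum of counts S = 110 over n = 12 hours.
After batch 2: Gamma(α+S, β+n) = Gamma(56.02+110, 5.34+12) = Gamma(166.02, 17.34).
Posterior mean = α/β = 166.02/17.34 = 9.5744.

9.5744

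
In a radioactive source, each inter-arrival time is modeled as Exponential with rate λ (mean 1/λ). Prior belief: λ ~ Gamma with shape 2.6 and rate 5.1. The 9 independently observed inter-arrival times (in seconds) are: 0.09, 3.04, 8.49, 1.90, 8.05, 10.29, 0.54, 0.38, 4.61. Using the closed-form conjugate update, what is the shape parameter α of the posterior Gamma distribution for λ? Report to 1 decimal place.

11.6

With a Gamma(shape α, rate β) prior on the exponential rate λ, the posterior after n observations with total T = Σxᵢ is Gamma(α+n, β+T).
Sum of observations T = 37.39 seconds; n = 9.
Posterior: Gamma(2.6+9, 5.1+37.39) = Gamma(11.6, 42.49).
Posterior α = 11.6.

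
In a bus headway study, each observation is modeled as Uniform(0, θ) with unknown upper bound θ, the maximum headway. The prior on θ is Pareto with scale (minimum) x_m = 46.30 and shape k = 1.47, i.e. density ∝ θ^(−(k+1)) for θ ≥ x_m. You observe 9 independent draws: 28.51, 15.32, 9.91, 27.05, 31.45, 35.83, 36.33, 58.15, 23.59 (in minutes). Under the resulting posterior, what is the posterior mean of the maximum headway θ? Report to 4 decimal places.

A Pareto(scale x_m, shape k) prior on the upper bound θ of Uniform(0, θ) is conjugate: posterior is Pareto(max(x_m, max xᵢ), k + n).
Sample maximum = 58.15; prior scale x_m = 46.30 → posterior scale = max = 58.15.
Posterior shape = 1.47 + 9 = 10.47.
E[θ|data] = k·x_m/(k−1) = 10.47·58.15/9.47 = 64.2904.

64.2904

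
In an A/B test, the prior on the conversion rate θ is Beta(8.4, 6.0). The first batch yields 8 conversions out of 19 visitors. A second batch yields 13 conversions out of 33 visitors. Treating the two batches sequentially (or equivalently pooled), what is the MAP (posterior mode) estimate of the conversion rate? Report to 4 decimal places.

The Beta prior is conjugate to a Binomial/Bernoulli likelihood; the update adds successes to α and failures to β.
After batch 1: Beta(8.4+8, 6.0+11) = Beta(16.4, 17.0).
After batch 2: Beta(16.4+13, 17.0+20) = Beta(29.4, 37.0).
Mode of Beta(a,b) for a,b>1 is (a−1)/(a+b−2) = 28.4/64.4 = 0.4410.

0.4410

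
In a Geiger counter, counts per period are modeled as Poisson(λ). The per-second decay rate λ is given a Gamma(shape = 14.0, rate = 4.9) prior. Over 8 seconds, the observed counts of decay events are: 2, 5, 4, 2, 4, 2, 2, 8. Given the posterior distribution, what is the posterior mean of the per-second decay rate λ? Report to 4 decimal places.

3.3333

With a Gamma(shape α, rate β) prior, the Poisson likelihood is conjugate: the posterior is Gamma(α + ΣXᵢ, β + n).
Sum of counts S = 29 over n = 8 seconds.
Posterior: Gamma(α+S, β+n) = Gamma(14.0+29, 4.9+8) = Gamma(43.0, 12.9).
Posterior mean = α/β = 43.0/12.9 = 3.3333.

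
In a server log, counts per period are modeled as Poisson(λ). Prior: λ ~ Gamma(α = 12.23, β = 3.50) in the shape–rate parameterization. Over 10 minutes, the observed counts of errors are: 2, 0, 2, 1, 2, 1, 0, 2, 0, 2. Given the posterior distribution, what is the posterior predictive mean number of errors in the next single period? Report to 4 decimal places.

1.7948

With a Gamma(shape α, rate β) prior, the Poisson likelihood is conjugate: the posterior is Gamma(α + ΣXᵢ, β + n).
Sum of counts S = 12 over n = 10 minutes.
Posterior: Gamma(α+S, β+n) = Gamma(12.23+12, 3.50+10) = Gamma(24.23, 13.50).
The predictive distribution for one future period is NegBinom with mean α/β = 1.7948.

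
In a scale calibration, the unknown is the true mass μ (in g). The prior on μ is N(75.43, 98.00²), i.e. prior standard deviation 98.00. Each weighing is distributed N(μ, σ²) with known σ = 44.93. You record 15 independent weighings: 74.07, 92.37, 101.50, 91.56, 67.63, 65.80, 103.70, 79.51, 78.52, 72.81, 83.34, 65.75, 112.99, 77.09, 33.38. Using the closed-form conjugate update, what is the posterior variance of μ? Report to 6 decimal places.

For Normal data with known variance σ², a Normal(μ₀, σ₀²) prior on μ is conjugate. Posterior precision = 1/σ₀² + n/σ²; posterior mean is the precision-weighted average of μ₀ and x̄.
σ₀² = 98.00² = 9604, σ² = 44.93² = 2018.7049; σ² + n·σ₀² = 2018.7049 + 15·9604 = 146078.7049.
Posterior precision = 1/σ₀² + n/σ² = 1/9604 + 15/2018.7049 = (σ² + n·σ₀²)/(σ₀²σ²) = 146078.7049/(9604·2018.7049); posterior variance σₙ² = σ₀²σ²/(σ² + n·σ₀²) = 9604·2018.7049/146078.7049 = 132.720521.

132.720521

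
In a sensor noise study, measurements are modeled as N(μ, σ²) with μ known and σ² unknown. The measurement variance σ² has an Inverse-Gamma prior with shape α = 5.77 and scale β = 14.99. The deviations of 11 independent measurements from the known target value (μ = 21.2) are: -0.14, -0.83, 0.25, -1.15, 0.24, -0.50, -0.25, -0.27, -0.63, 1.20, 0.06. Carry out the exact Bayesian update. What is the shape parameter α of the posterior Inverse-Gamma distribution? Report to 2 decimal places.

With known mean μ and an Inverse-Gamma(α, β) prior on σ², the Normal likelihood is conjugate: posterior is Inv-Gamma(α + n/2, β + Σ(xᵢ−μ)²/2).
Σ(xᵢ−μ)² = (-0.14)² + (-0.83)² + (0.25)² + (-1.15)² + (0.24)² + (-0.50)² + (-0.25)² + (-0.27)² + (-0.63)² + (1.20)² + (0.06)² = 4.3770.
Posterior: Inv-Gamma(5.77 + 11/2, 14.99 + 4.3770/2) = Inv-Gamma(11.27, 17.17850).
Posterior α = 11.27.

11.27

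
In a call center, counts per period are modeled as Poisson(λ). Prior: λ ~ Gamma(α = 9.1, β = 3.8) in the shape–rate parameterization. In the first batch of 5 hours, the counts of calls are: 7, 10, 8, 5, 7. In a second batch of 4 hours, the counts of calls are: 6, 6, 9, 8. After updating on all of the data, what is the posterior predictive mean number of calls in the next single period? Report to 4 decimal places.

With a Gamma(shape α, rate β) prior, the Poisson likelihood is conjugate: the posterior is Gamma(α + ΣXᵢ, β + n).
Batch 1: sum of counts S = 37 over n = 5 hours.
After batch 1: Gamma(α+S, β+n) = Gamma(9.1+37, 3.8+5) = Gamma(46.1, 8.8).
Batch 2: sum of counts S = 29 over n = 4 hours.
After batch 2: Gamma(α+S, β+n) = Gamma(46.1+29, 8.8+4) = Gamma(75.1, 12.8).
The predictive distribution for one future period is NegBinom with mean α/β = 5.8672.

5.8672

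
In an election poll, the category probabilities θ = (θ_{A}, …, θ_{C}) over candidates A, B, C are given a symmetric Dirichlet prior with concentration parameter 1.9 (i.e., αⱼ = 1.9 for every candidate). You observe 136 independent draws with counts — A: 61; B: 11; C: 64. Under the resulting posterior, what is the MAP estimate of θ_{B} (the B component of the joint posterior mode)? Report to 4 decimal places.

The Dirichlet prior is conjugate to the Multinomial likelihood: each posterior αⱼ = prior αⱼ + observed count nⱼ.
Posterior concentration: (62.9, 12.9, 65.9), total = 141.7.
Joint mode component: (α_{B}−1)/(Σα−K) = 11.9/138.7 = 0.0858.

0.0858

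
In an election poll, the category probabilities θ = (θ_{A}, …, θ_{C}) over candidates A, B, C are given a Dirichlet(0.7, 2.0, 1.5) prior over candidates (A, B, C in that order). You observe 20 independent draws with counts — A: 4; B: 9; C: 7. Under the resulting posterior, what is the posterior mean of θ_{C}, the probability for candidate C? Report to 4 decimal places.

0.3512

The Dirichlet prior is conjugate to the Multinomial likelihood: each posterior αⱼ = prior αⱼ + observed count nⱼ.
Posterior concentration: (4.7, 11.0, 8.5), total = 24.2.
E[θ_{C}|data] = α_{C}/Σα = 8.5/24.2 = 0.3512.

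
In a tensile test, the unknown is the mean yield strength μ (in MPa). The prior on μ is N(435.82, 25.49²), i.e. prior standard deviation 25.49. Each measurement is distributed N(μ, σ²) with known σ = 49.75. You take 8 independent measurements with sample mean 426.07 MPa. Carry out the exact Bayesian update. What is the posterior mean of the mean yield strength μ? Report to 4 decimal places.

For Normal data with known variance σ², a Normal(μ₀, σ₀²) prior on μ is conjugate. Posterior precision = 1/σ₀² + n/σ²; posterior mean is the precision-weighted average of μ₀ and x̄.
n·x̄ = 8·426.07 = 3408.56.
σ₀² = 25.49² = 649.7401, σ² = 49.75² = 2475.0625; σ² + n·σ₀² = 2475.0625 + 8·649.7401 = 7672.9833.
Posterior mean = (μ₀/σ₀² + n·x̄/σ²)/(1/σ₀² + n/σ²) = (σ²·μ₀ + σ₀²·n·x̄)/(σ² + n·σ₀²) = (2475.0625·435.82 + 649.7401·3408.56)/7672.9833 = 3293359.854006/7672.9833 = 429.2150.

429.2150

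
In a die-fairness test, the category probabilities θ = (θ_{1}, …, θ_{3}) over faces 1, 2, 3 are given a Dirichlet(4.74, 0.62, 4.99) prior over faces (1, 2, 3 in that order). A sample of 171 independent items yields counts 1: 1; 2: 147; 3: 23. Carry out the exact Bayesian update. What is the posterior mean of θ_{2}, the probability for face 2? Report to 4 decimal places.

The Dirichlet prior is conjugate to the Multinomial likelihood: each posterior αⱼ = prior αⱼ + observed count nⱼ.
Posterior concentration: (5.74, 147.62, 27.99), total = 181.35.
E[θ_{2}|data] = α_{2}/Σα = 147.62/181.35 = 0.8140.

0.8140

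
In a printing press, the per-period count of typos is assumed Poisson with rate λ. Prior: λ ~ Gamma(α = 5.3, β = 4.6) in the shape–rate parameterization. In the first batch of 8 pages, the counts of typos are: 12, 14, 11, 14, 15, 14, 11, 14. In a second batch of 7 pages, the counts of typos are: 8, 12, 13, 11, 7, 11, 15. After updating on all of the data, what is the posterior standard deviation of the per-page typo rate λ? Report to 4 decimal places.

0.6983

With a Gamma(shape α, rate β) prior, the Poisson likelihood is conjugate: the posterior is Gamma(α + ΣXᵢ, β + n).
Batch 1: sum of counts S = 105 over n = 8 pages.
After batch 1: Gamma(α+S, β+n) = Gamma(5.3+105, 4.6+8) = Gamma(110.3, 12.6).
Batch 2: sum of counts S = 77 over n = 7 pages.
After batch 2: Gamma(α+S, β+n) = Gamma(110.3+77, 12.6+7) = Gamma(187.3, 19.6).
SD = √α/β = √187.3/19.6 = 0.6983.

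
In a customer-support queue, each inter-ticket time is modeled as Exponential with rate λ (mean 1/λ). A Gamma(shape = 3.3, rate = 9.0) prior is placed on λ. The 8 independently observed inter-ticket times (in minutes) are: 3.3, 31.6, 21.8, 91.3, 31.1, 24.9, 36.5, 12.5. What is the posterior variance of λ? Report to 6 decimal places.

0.000165

With a Gamma(shape α, rate β) prior on the exponential rate λ, the posterior after n observations with total T = Σxᵢ is Gamma(α+n, β+T).
Sum of observations T = 253.0 minutes; n = 8.
Posterior: Gamma(3.3+8, 9.0+253.0) = Gamma(11.3, 262.0).
Var = α/β² = 0.000165.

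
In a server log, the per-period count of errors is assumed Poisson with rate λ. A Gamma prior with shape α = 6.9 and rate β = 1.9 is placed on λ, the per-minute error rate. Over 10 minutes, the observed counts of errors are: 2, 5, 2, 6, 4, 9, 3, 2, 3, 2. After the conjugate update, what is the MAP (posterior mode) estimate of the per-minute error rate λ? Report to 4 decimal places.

With a Gamma(shape α, rate β) prior, the Poisson likelihood is conjugate: the posterior is Gamma(α + ΣXᵢ, β + n).
Sum of counts S = 38 over n = 10 minutes.
Posterior: Gamma(α+S, β+n) = Gamma(6.9+38, 1.9+10) = Gamma(44.9, 11.9).
Mode of Gamma(α,β) for α≥1 is (α−1)/β = 43.9/11.9 = 3.6891.

3.6891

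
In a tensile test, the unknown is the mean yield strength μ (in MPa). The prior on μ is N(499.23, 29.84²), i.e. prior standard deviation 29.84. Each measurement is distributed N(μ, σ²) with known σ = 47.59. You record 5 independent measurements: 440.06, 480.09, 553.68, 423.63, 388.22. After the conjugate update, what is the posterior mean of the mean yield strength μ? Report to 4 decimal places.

For Normal data with known variance σ², a Normal(μ₀, σ₀²) prior on μ is conjugate. Posterior precision = 1/σ₀² + n/σ²; posterior mean is the precision-weighted average of μ₀ and x̄.
Σxᵢ = 440.06 + 480.09 + 553.68 + 423.63 + 388.22 = 2285.68, so n·x̄ = 2285.68.
σ₀² = 29.84² = 890.4256, σ² = 47.59² = 2264.8081; σ² + n·σ₀² = 2264.8081 + 5·890.4256 = 6716.9361.
Posterior mean = (μ₀/σ₀² + n·x̄/σ²)/(1/σ₀² + n/σ²) = (σ²·μ₀ + σ₀²·n·x̄)/(σ² + n·σ₀²) = (2264.8081·499.23 + 890.4256·2285.68)/6716.9361 = 3165888.133171/6716.9361 = 471.3292.

471.3292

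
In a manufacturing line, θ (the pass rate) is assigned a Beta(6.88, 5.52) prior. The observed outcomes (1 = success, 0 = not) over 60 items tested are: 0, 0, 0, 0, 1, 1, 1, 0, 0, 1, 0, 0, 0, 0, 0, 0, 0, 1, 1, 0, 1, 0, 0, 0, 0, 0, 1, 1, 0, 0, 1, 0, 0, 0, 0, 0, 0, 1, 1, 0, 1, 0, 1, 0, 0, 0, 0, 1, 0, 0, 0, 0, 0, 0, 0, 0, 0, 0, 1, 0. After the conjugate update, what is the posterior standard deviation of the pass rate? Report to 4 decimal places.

The Beta prior is conjugate to a Binomial/Bernoulli likelihood; the update adds successes to α and failures to β.
Posterior: Beta(α+k, β+n−k) = Beta(6.88+16, 5.52+44) = Beta(22.88, 49.52).
Var = αβ/((α+β)²(α+β+1)) = 22.88·49.52/(72.40²·73.40) = 0.00294485; SD = √0.00294485 = 0.0543.

0.0543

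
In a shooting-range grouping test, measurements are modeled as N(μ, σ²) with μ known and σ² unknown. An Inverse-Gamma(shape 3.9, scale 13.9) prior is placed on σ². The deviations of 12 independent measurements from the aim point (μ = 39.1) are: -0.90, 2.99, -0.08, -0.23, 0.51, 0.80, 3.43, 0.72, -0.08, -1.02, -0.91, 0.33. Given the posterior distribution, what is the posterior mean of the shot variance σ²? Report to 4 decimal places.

2.9650

With known mean μ and an Inverse-Gamma(α, β) prior on σ², the Normal likelihood is conjugate: posterior is Inv-Gamma(α + n/2, β + Σ(xᵢ−μ)²/2).
Σ(xᵢ−μ)² = (-0.90)² + (2.99)² + (-0.08)² + (-0.23)² + (0.51)² + (0.80)² + (3.43)² + (0.72)² + (-0.08)² + (-1.02)² + (-0.91)² + (0.33)² = 24.9766.
Posterior: Inv-Gamma(3.9 + 12/2, 13.9 + 24.9766/2) = Inv-Gamma(9.90, 26.38830).
E[σ²|data] = β/(α−1) = 26.38830/8.90 = 2.9650.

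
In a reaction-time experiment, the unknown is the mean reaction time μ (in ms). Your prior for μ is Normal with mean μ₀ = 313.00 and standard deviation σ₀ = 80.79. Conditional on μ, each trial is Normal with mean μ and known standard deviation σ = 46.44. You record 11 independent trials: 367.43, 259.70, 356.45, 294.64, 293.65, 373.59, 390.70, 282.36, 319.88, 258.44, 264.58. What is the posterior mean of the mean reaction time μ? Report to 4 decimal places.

For Normal data with known variance σ², a Normal(μ₀, σ₀²) prior on μ is conjugate. Posterior precision = 1/σ₀² + n/σ²; posterior mean is the precision-weighted average of μ₀ and x̄.
Σxᵢ = 367.43 + 259.70 + 356.45 + 294.64 + 293.65 + 373.59 + 390.70 + 282.36 + 319.88 + 258.44 + 264.58 = 3461.42, so n·x̄ = 3461.42.
σ₀² = 80.79² = 6527.0241, σ² = 46.44² = 2156.6736; σ² + n·σ₀² = 2156.6736 + 11·6527.0241 = 73953.9387.
Posterior mean = (μ₀/σ₀² + n·x̄/σ²)/(1/σ₀² + n/σ²) = (σ²·μ₀ + σ₀²·n·x̄)/(σ² + n·σ₀²) = (2156.6736·313.00 + 6527.0241·3461.42)/73953.9387 = 23267810.597022/73953.9387 = 314.6257.

314.6257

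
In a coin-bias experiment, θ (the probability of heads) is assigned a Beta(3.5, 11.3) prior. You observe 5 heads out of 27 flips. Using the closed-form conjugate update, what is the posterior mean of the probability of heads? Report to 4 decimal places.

0.2033

The Beta prior is conjugate to a Binomial/Bernoulli likelihood; the update adds successes to α and failures to β.
Posterior: Beta(α+k, β+n−k) = Beta(3.5+5, 11.3+22) = Beta(8.5, 33.3).
Posterior mean = α/(α+β) = 8.5/41.8 = 0.2033.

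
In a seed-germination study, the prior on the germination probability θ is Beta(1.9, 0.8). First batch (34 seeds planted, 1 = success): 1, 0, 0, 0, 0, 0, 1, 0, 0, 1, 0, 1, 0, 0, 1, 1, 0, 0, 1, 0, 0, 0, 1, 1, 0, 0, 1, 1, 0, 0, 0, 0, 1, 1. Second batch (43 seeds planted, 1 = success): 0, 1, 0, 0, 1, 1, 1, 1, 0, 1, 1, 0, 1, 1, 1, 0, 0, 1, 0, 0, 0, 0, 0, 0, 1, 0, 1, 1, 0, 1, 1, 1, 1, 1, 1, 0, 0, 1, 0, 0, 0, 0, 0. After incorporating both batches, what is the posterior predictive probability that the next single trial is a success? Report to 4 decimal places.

The Beta prior is conjugate to a Binomial/Bernoulli likelihood; the update adds successes to α and failures to β.
After batch 1: Beta(1.9+13, 0.8+21) = Beta(14.9, 21.8).
After batch 2: Beta(14.9+21, 21.8+22) = Beta(35.9, 43.8).
For a single future Bernoulli trial, P(success | data) = α/(α+β) = 0.4504.

0.4504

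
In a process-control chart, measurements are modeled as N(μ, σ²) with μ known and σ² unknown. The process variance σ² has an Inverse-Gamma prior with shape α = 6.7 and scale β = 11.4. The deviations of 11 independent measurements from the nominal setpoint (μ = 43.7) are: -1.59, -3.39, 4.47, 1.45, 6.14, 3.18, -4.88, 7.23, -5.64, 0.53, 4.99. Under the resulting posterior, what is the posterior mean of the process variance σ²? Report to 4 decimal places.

10.7051

With known mean μ and an Inverse-Gamma(α, β) prior on σ², the Normal likelihood is conjugate: posterior is Inv-Gamma(α + n/2, β + Σ(xᵢ−μ)²/2).
Σ(xᵢ−μ)² = (-1.59)² + (-3.39)² + (4.47)² + (1.45)² + (6.14)² + (3.18)² + (-4.88)² + (7.23)² + (-5.64)² + (0.53)² + (4.99)² = 216.9935.
Posterior: Inv-Gamma(6.7 + 11/2, 11.4 + 216.9935/2) = Inv-Gamma(12.20, 119.89675).
E[σ²|data] = β/(α−1) = 119.89675/11.20 = 10.7051.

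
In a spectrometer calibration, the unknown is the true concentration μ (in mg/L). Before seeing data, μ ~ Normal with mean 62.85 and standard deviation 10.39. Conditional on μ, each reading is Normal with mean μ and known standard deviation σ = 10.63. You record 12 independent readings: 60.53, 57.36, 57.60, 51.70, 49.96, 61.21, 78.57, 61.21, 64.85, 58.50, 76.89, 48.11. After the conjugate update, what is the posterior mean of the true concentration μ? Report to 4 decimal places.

For Normal data with known variance σ², a Normal(μ₀, σ₀²) prior on μ is conjugate. Posterior precision = 1/σ₀² + n/σ²; posterior mean is the precision-weighted average of μ₀ and x̄.
Σxᵢ = 60.53 + 57.36 + 57.60 + 51.70 + 49.96 + 61.21 + 78.57 + 61.21 + 64.85 + 58.50 + 76.89 + 48.11 = 726.49, so n·x̄ = 726.49.
σ₀² = 10.39² = 107.9521, σ² = 10.63² = 112.9969; σ² + n·σ₀² = 112.9969 + 12·107.9521 = 1408.4221.
Posterior mean = (μ₀/σ₀² + n·x̄/σ²)/(1/σ₀² + n/σ²) = (σ²·μ₀ + σ₀²·n·x̄)/(σ² + n·σ₀²) = (112.9969·62.85 + 107.9521·726.49)/1408.4221 = 85527.976294/1408.4221 = 60.7261.

60.7261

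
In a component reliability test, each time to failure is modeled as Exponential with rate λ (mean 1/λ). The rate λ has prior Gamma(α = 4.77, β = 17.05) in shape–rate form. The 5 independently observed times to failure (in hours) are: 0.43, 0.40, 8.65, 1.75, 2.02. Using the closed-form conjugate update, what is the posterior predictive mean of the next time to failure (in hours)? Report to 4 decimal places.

3.4550

With a Gamma(shape α, rate β) prior on the exponential rate λ, the posterior after n observations with total T = Σxᵢ is Gamma(α+n, β+T).
Sum of observations T = 13.25 hours; n = 5.
Posterior: Gamma(4.77+5, 17.05+13.25) = Gamma(9.77, 30.30).
The predictive distribution for the next observation is Lomax; its mean is β/(α−1) = 30.30/8.77 = 3.4550.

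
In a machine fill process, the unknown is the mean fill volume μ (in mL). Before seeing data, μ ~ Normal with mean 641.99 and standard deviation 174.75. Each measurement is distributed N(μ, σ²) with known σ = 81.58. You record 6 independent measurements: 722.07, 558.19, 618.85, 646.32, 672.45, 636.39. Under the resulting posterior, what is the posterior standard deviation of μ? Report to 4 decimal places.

32.7160

For Normal data with known variance σ², a Normal(μ₀, σ₀²) prior on μ is conjugate. Posterior precision = 1/σ₀² + n/σ²; posterior mean is the precision-weighted average of μ₀ and x̄.
σ₀² = 174.75² = 30537.5625, σ² = 81.58² = 6655.2964; σ² + n·σ₀² = 6655.2964 + 6·30537.5625 = 189880.6714.
Posterior precision = 1/σ₀² + n/σ² = 1/30537.5625 + 6/6655.2964 = (σ² + n·σ₀²)/(σ₀²σ²) = 189880.6714/(30537.5625·6655.2964); posterior variance σₙ² = σ₀²σ²/(σ² + n·σ₀²) = 30537.5625·6655.2964/189880.6714 = 1070.338167.
Posterior SD = √σₙ² = √(30537.5625·6655.2964/189880.6714) = 32.7160.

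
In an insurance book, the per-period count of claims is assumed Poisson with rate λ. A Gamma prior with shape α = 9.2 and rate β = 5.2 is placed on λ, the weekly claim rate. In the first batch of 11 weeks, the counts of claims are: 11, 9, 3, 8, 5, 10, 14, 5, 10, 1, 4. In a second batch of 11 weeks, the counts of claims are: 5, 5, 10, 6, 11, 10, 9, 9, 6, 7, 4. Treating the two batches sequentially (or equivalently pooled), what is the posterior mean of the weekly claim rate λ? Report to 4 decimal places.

With a Gamma(shape α, rate β) prior, the Poisson likelihood is conjugate: the posterior is Gamma(α + ΣXᵢ, β + n).
Batch 1: sum of counts S = 80 over n = 11 weeks.
After batch 1: Gamma(α+S, β+n) = Gamma(9.2+80, 5.2+11) = Gamma(89.2, 16.2).
Batch 2: sum of counts S = 82 over n = 11 weeks.
After batch 2: Gamma(α+S, β+n) = Gamma(89.2+82, 16.2+11) = Gamma(171.2, 27.2).
Posterior mean = α/β = 171.2/27.2 = 6.2941.

6.2941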